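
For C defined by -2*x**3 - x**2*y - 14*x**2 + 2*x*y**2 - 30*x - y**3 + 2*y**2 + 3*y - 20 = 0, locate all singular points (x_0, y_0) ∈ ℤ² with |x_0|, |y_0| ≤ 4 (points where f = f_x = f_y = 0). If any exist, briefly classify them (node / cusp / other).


Singular points: {(-2, -1)}; classification: node.

Compute partial derivatives:
  f_x = -6*x**2 - 2*x*y - 28*x + 2*y**2 - 30.
  f_y = -x**2 + 4*x*y - 3*y**2 + 4*y + 3.
Scan x_0 ∈ {−4, ..., 4}. For each x_0, f_y(x_0, y) is a polynomial in y; find its integer roots y ∈ {−4, ..., 4}, then test f_x and f at those candidates.
  x = -4: f_y(-4, y) = -3*y**2 - 12*y - 13; no integer root y with |y| ≤ 4.
  x = -3: f_y(-3, y) = -3*y**2 - 8*y - 6; no integer root y with |y| ≤ 4.
  x = -2: f_y(-2, y) = -3*y**2 - 4*y - 1; vanishes at y ∈ {-1}. (-2, -1): f_x = 0, f = 0 — SINGULAR.
  x = -1: f_y(-1, y) = 2 - 3*y**2; no integer root y with |y| ≤ 4.
  x = 0: f_y(0, y) = -3*y**2 + 4*y + 3; no integer root y with |y| ≤ 4.
  x = 1: f_y(1, y) = -3*y**2 + 8*y + 2; no integer root y with |y| ≤ 4.
  x = 2: f_y(2, y) = -3*y**2 + 12*y - 1; no integer root y with |y| ≤ 4.
  x = 3: f_y(3, y) = -3*y**2 + 16*y - 6; no integer root y with |y| ≤ 4.
  x = 4: f_y(4, y) = -3*y**2 + 20*y - 13; no integer root y with |y| ≤ 4.
Only singular point on the grid: (-2, -1).
Classify: substitute x = -2 + u, y = -1 + v and expand: f = -2*u**3 - u**2*v - u**2 + 2*u*v**2 - v**3 + v**2.
No constant or linear terms (consistent with a singular point). Quadratic part: -u**2 + v**2. Cubic part: -2*u**3 - u**2*v + 2*u*v**2 - v**3.
The quadratic part v**2 - u**2 = (v − u)(v + u) splits into two distinct linear factors, so there are two distinct tangent lines y − -1 = ±(x − -2) — this is a node (ordinary double point).
Classification: node.


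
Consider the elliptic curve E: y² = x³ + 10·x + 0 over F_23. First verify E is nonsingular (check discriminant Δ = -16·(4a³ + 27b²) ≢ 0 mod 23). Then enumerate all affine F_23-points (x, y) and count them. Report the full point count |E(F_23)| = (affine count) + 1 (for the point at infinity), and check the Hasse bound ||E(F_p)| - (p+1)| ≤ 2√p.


Affine points = {(0, 0), (4, 9), (4, 14), (6, 0), (12, 10), (12, 13), (13, 2), (13, 21), (14, 3), (14, 20), (15, 11), (15, 12), (16, 1), (16, 22), (17, 0), (18, 3), (18, 20), (20, 9), (20, 14), (21, 8), (21, 15), (22, 9), (22, 14)}; affine count = 23; |E(F_23)| = 24.

Discriminant check: Δ ∝ 4a³ + 27b² = 4·10³ + 27·0² = 4·1000 + 27·0 ≡ 21 (mod 23). Nonzero ⇒ E is nonsingular.
For each x ∈ F_23, compute rhs = x³ + 10·x + 0 mod 23, then count y ∈ F_23 with y² ≡ rhs.
  x = 0: rhs = 0, matching y values: 0 (1 points).
  x = 1: rhs = 11, matching y values: none (0 points).
  x = 2: rhs = 5, matching y values: none (0 points).
  x = 3: rhs = 11, matching y values: none (0 points).
  x = 4: rhs = 12, matching y values: 9, 14 (2 points).
  x = 5: rhs = 14, matching y values: none (0 points).
  x = 6: rhs = 0, matching y values: 0 (1 points).
  x = 7: rhs = 22, matching y values: none (0 points).
  x = 8: rhs = 17, matching y values: none (0 points).
  x = 9: rhs = 14, matching y values: none (0 points).
  x = 10: rhs = 19, matching y values: none (0 points).
  x = 11: rhs = 15, matching y values: none (0 points).
  x = 12: rhs = 8, matching y values: 10, 13 (2 points).
  x = 13: rhs = 4, matching y values: 2, 21 (2 points).
  x = 14: rhs = 9, matching y values: 3, 20 (2 points).
  x = 15: rhs = 6, matching y values: 11, 12 (2 points).
  x = 16: rhs = 1, matching y values: 1, 22 (2 points).
  x = 17: rhs = 0, matching y values: 0 (1 points).
  x = 18: rhs = 9, matching y values: 3, 20 (2 points).
  x = 19: rhs = 11, matching y values: none (0 points).
  x = 20: rhs = 12, matching y values: 9, 14 (2 points).
  x = 21: rhs = 18, matching y values: 8, 15 (2 points).
  x = 22: rhs = 12, matching y values: 9, 14 (2 points).
Total affine count: 23.
Full point count |E(F_23)| = 23 + 1 = 24.
Hasse bound: |24 − (23+1)| = |0| = 0 ≤ 2√23 ≈ 9.5917 ✓.


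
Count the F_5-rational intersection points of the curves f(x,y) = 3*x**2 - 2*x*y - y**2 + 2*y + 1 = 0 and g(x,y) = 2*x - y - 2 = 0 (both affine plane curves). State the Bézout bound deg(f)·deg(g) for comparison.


Common zeros: {(2, 2)}; count = 1; Bézout bound = 2.

deg(f) = 2, deg(g) = 1, so Bézout bound = 2.
Scan x ∈ F_5. For each x, list the y ∈ F_5 with f(x, y) ≡ 0 and those with g(x, y) ≡ 0 (mod 5); the common zeros in that column are the intersection.
  x = 0: f ≡ 0 at y ∈ ∅; g ≡ 0 at y ∈ {3}; common: ∅.
  x = 1: f ≡ 0 at y ∈ {2, 3}; g ≡ 0 at y ∈ {0}; common: ∅.
  x = 2: f ≡ 0 at y ∈ {1, 2}; g ≡ 0 at y ∈ {2}; common: {2}.
  x = 3: f ≡ 0 at y ∈ ∅; g ≡ 0 at y ∈ {4}; common: ∅.
  x = 4: f ≡ 0 at y ∈ ∅; g ≡ 0 at y ∈ {1}; common: ∅.
Collecting: common zeros = {(2, 2)}, so the count is 1.
Comparison with the Bézout bound: 1 ≤ 2 = deg(f)·deg(g), as expected for curves with no common component (the affine F_5-count falls short of the bound because intersections may lie at infinity, over extension fields, or carry multiplicity).


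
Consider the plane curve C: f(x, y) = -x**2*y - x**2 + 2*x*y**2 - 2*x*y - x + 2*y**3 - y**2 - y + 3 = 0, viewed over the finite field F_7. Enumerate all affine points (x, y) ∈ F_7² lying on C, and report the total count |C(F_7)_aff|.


Affine F_7-points: {(1, 1), (2, 1), (2, 2), (2, 6), (3, 3), (5, 3), (6, 2)}; count = 7.

For each of the 49 pairs (x, y) ∈ F_7², evaluate f(x, y) mod 7. Record the zeros.
  x = 0: [0↦3, 1↦3, 2↦6, 3↦3, 4↦6, 5↦6, 6↦1]  zeros at y ∈ ∅
  x = 1: [0↦1, 1↦0, 2↦6, 3↦3, 4↦3, 5↦4, 6↦4]  zeros at y ∈ {1}
  x = 2: [0↦4, 1↦0, 2↦0, 3↦2, 4↦4, 5↦4, 6↦0]  zeros at y ∈ {1, 2, 6}
  x = 3: [0↦5, 1↦3, 2↦2, 3↦0, 4↦2, 5↦6, 6↦3]  zeros at y ∈ {3}
  x = 4: [0↦4, 1↦2, 2↦5, 3↦4, 4↦4, 5↦3, 6↦6]  zeros at y ∈ ∅
  x = 5: [0↦1, 1↦4, 2↦2, 3↦0, 4↦3, 5↦2, 6↦2]  zeros at y ∈ {3}
  x = 6: [0↦3, 1↦2, 2↦0, 3↦2, 4↦6, 5↦3, 6↦5]  zeros at y ∈ {2}
Collecting zeros: affine points = {(1, 1), (2, 1), (2, 2), (2, 6), (3, 3), (5, 3), (6, 2)}.
Total count |C(F_7)_aff| = 7.


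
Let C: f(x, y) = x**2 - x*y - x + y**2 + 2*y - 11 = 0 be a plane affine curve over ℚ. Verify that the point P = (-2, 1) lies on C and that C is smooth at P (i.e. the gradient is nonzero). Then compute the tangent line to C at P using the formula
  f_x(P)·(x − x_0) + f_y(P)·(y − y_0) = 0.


Tangent line at P: -6*x + 6*y - 18 = 0.

Step 1: f(-2, 1) = 0, so P lies on C.
Step 2: partial derivatives
  f_x(x, y) = 2*x - y - 1, f_y(x, y) = -x + 2*y + 2.
  f_x(P) = -6, f_y(P) = 6 (gradient nonzero, so P is smooth).
Step 3: tangent line at P: -6·(x − -2) + 6·(y − 1) = 0.
Expanding: -6*x + 6*y - 18 = 0.


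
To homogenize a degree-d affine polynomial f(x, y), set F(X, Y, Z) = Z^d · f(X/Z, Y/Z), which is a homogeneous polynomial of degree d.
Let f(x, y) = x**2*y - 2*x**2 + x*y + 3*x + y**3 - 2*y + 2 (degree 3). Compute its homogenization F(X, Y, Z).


F(X, Y, Z) = X**2*Y - 2*X**2*Z + X*Y*Z + 3*X*Z**2 + Y**3 - 2*Y*Z**2 + 2*Z**3

deg(f) = 3.
Substitute x = X/Z, y = Y/Z into f, then multiply by Z^3.
  monomial 1·x^2·y^1 ↦ 1·X^2·Y^1·Z^0.
  monomial -2·x^2·y^0 ↦ -2·X^2·Y^0·Z^1.
  monomial 1·x^1·y^1 ↦ 1·X^1·Y^1·Z^1.
  monomial 3·x^1·y^0 ↦ 3·X^1·Y^0·Z^2.
  monomial 1·x^0·y^3 ↦ 1·X^0·Y^3·Z^0.
  monomial -2·x^0·y^1 ↦ -2·X^0·Y^1·Z^2.
  monomial 2·x^0·y^0 ↦ 2·X^0·Y^0·Z^3.
Collecting: F(X, Y, Z) = X**2*Y - 2*X**2*Z + X*Y*Z + 3*X*Z**2 + Y**3 - 2*Y*Z**2 + 2*Z**3.


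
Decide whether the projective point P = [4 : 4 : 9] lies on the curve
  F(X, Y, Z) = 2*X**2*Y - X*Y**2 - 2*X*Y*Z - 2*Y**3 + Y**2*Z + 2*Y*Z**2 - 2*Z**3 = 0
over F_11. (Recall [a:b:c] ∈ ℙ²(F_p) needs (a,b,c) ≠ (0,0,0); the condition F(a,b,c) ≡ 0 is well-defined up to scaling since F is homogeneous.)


F(4,4,9) ≡ 5 (mod 11); P is NOT on the curve.

Evaluate F(4, 4, 9) term-by-term (mod 11).
  2*X**2*Y ↦ 2·16·4·1 = 128
  -X*Y**2 ↦ -1·4·16·1 = -64
  -2*X*Y*Z ↦ -2·4·4·9 = -288
  -2*Y**3 ↦ -2·1·64·1 = -128
  Y**2*Z ↦ 1·1·16·9 = 144
  2*Y*Z**2 ↦ 2·1·4·81 = 648
  -2*Z**3 ↦ -2·1·1·729 = -1458
Sum: F(4, 4, 9) = (128) + (-64) + (-288) + (-128) + (144) + (648) + (-1458) = -1018.
Reducing mod 11: -1018 ≡ 5 (mod 11).
Since F(a, b, c) ≡ 5 ≠ 0 (mod 11), P does NOT lie on the curve.


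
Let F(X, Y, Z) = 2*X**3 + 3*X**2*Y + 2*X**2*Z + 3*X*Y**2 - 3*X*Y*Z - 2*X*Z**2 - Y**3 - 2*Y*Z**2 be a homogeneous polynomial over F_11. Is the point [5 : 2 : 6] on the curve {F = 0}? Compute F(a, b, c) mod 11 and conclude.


F(5,2,6) ≡ 2 (mod 11); P is NOT on the curve.

Evaluate F(5, 2, 6) term-by-term (mod 11).
  2*X**3 ↦ 2·125·1·1 = 250
  3*X**2*Y ↦ 3·25·2·1 = 150
  2*X**2*Z ↦ 2·25·1·6 = 300
  3*X*Y**2 ↦ 3·5·4·1 = 60
  -3*X*Y*Z ↦ -3·5·2·6 = -180
  -2*X*Z**2 ↦ -2·5·1·36 = -360
  -Y**3 ↦ -1·1·8·1 = -8
  -2*Y*Z**2 ↦ -2·1·2·36 = -144
Sum: F(5, 2, 6) = (250) + (150) + (300) + (60) + (-180) + (-360) + (-8) + (-144) = 68.
Reducing mod 11: 68 ≡ 2 (mod 11).
Since F(a, b, c) ≡ 2 ≠ 0 (mod 11), P does NOT lie on the curve.


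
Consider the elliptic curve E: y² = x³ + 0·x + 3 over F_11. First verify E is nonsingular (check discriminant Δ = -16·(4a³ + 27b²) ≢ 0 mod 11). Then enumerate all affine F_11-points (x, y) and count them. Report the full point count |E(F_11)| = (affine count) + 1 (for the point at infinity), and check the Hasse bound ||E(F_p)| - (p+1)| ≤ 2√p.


Affine points = {(0, 5), (0, 6), (1, 2), (1, 9), (2, 0), (4, 1), (4, 10), (7, 4), (7, 7), (8, 3), (8, 8)}; affine count = 11; |E(F_11)| = 12.

Discriminant check: Δ ∝ 4a³ + 27b² = 4·0³ + 27·3² = 4·0 + 27·9 ≡ 1 (mod 11). Nonzero ⇒ E is nonsingular.
For each x ∈ F_11, compute rhs = x³ + 0·x + 3 mod 11, then count y ∈ F_11 with y² ≡ rhs.
  x = 0: rhs = 3, matching y values: 5, 6 (2 points).
  x = 1: rhs = 4, matching y values: 2, 9 (2 points).
  x = 2: rhs = 0, matching y values: 0 (1 points).
  x = 3: rhs = 8, matching y values: none (0 points).
  x = 4: rhs = 1, matching y values: 1, 10 (2 points).
  x = 5: rhs = 7, matching y values: none (0 points).
  x = 6: rhs = 10, matching y values: none (0 points).
  x = 7: rhs = 5, matching y values: 4, 7 (2 points).
  x = 8: rhs = 9, matching y values: 3, 8 (2 points).
  x = 9: rhs = 6, matching y values: none (0 points).
  x = 10: rhs = 2, matching y values: none (0 points).
Total affine count: 11.
Full point count |E(F_11)| = 11 + 1 = 12.
Hasse bound: |12 − (11+1)| = |0| = 0 ≤ 2√11 ≈ 6.6332 ✓.


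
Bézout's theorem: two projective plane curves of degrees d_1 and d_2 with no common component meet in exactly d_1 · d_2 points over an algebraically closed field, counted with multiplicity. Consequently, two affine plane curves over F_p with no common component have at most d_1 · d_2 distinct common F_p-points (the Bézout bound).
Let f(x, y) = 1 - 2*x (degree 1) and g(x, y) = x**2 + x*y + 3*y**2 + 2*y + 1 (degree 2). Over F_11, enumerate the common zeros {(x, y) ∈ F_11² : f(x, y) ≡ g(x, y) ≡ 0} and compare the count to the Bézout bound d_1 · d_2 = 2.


Common zeros: {(6, 3), (6, 9)}; count = 2; Bézout bound = 2.

deg(f) = 1, deg(g) = 2, so Bézout bound = 2.
Scan x ∈ F_11. For each x, list the y ∈ F_11 with f(x, y) ≡ 0 and those with g(x, y) ≡ 0 (mod 11); the common zeros in that column are the intersection.
  x = 0: f ≡ 0 at y ∈ ∅; g ≡ 0 at y ∈ {6, 8}; common: ∅.
  x = 1: f ≡ 0 at y ∈ ∅; g ≡ 0 at y ∈ ∅; common: ∅.
  x = 2: f ≡ 0 at y ∈ ∅; g ≡ 0 at y ∈ {3}; common: ∅.
  x = 3: f ≡ 0 at y ∈ ∅; g ≡ 0 at y ∈ {5, 8}; common: ∅.
  x = 4: f ≡ 0 at y ∈ ∅; g ≡ 0 at y ∈ ∅; common: ∅.
  x = 5: f ≡ 0 at y ∈ ∅; g ≡ 0 at y ∈ {6, 10}; common: ∅.
  x = 6: f ≡ 0 at y ∈ {0, 1, 2, 3, 4, 5, 6, 7, 8, 9, 10}; g ≡ 0 at y ∈ {3, 9}; common: {3, 9}.
  x = 7: f ≡ 0 at y ∈ ∅; g ≡ 0 at y ∈ {9, 10}; common: ∅.
  x = 8: f ≡ 0 at y ∈ ∅; g ≡ 0 at y ∈ ∅; common: ∅.
  x = 9: f ≡ 0 at y ∈ ∅; g ≡ 0 at y ∈ ∅; common: ∅.
  x = 10: f ≡ 0 at y ∈ ∅; g ≡ 0 at y ∈ ∅; common: ∅.
Collecting: common zeros = {(6, 3), (6, 9)}, so the count is 2.
Comparison with the Bézout bound: 2 ≤ 2 = deg(f)·deg(g), as expected for curves with no common component (the bound is attained).


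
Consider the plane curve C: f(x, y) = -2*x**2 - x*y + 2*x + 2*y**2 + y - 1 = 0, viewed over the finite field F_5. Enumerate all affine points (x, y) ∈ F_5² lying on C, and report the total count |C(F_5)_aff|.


Affine F_5-points: {(0, 3), (0, 4), (2, 0), (2, 3), (4, 0), (4, 4)}; count = 6.

For each of the 25 pairs (x, y) ∈ F_5², evaluate f(x, y) mod 5. Record the zeros.
  x = 0: [0↦4, 1↦2, 2↦4, 3↦0, 4↦0]  zeros at y ∈ {3, 4}
  x = 1: [0↦4, 1↦1, 2↦2, 3↦2, 4↦1]  zeros at y ∈ ∅
  x = 2: [0↦0, 1↦1, 2↦1, 3↦0, 4↦3]  zeros at y ∈ {0, 3}
  x = 3: [0↦2, 1↦2, 2↦1, 3↦4, 4↦1]  zeros at y ∈ ∅
  x = 4: [0↦0, 1↦4, 2↦2, 3↦4, 4↦0]  zeros at y ∈ {0, 4}
Collecting zeros: affine points = {(0, 3), (0, 4), (2, 0), (2, 3), (4, 0), (4, 4)}.
Total count |C(F_5)_aff| = 6.


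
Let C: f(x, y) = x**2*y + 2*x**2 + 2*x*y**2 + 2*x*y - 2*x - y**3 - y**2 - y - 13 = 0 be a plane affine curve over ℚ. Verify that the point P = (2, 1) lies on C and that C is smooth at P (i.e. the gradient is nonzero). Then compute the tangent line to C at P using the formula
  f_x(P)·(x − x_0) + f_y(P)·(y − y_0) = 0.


Tangent line at P: 14*x + 10*y - 38 = 0.

Step 1: f(2, 1) = 0, so P lies on C.
Step 2: partial derivatives
  f_x(x, y) = 2*x*y + 4*x + 2*y**2 + 2*y - 2, f_y(x, y) = x**2 + 4*x*y + 2*x - 3*y**2 - 2*y - 1.
  f_x(P) = 14, f_y(P) = 10 (gradient nonzero, so P is smooth).
Step 3: tangent line at P: 14·(x − 2) + 10·(y − 1) = 0.
Expanding: 14*x + 10*y - 38 = 0.


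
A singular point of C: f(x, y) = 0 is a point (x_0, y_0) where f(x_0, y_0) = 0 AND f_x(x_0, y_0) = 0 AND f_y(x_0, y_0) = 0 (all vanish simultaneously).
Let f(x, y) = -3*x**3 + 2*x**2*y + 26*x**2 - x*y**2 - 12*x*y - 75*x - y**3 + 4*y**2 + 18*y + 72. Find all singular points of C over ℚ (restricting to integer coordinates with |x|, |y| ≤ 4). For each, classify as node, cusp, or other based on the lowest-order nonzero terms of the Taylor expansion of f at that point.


Singular points: {(3, 0)}; classification: node.

Compute partial derivatives:
  f_x = -9*x**2 + 4*x*y + 52*x - y**2 - 12*y - 75.
  f_y = 2*x**2 - 2*x*y - 12*x - 3*y**2 + 8*y + 18.
Scan x_0 ∈ {−4, ..., 4}. For each x_0, f_y(x_0, y) is a polynomial in y; find its integer roots y ∈ {−4, ..., 4}, then test f_x and f at those candidates.
  x = -4: f_y(-4, y) = -3*y**2 + 16*y + 98; no integer root y with |y| ≤ 4.
  x = -3: f_y(-3, y) = -3*y**2 + 14*y + 72; no integer root y with |y| ≤ 4.
  x = -2: f_y(-2, y) = -3*y**2 + 12*y + 50; no integer root y with |y| ≤ 4.
  x = -1: f_y(-1, y) = -3*y**2 + 10*y + 32; vanishes at y ∈ {-2}. (-1, -2): f_x = -108 ≠ 0.
  x = 0: f_y(0, y) = -3*y**2 + 8*y + 18; no integer root y with |y| ≤ 4.
  x = 1: f_y(1, y) = -3*y**2 + 6*y + 8; no integer root y with |y| ≤ 4.
  x = 2: f_y(2, y) = -3*y**2 + 4*y + 2; no integer root y with |y| ≤ 4.
  x = 3: f_y(3, y) = -3*y**2 + 2*y; vanishes at y ∈ {0}. (3, 0): f_x = 0, f = 0 — SINGULAR.
  x = 4: f_y(4, y) = 2 - 3*y**2; no integer root y with |y| ≤ 4.
Only singular point on the grid: (3, 0).
Classify: substitute x = 3 + u, y = 0 + v and expand: f = -3*u**3 + 2*u**2*v - u**2 - u*v**2 - v**3 + v**2.
No constant or linear terms (consistent with a singular point). Quadratic part: -u**2 + v**2. Cubic part: -3*u**3 + 2*u**2*v - u*v**2 - v**3.
The quadratic part v**2 - u**2 = (v − u)(v + u) splits into two distinct linear factors, so there are two distinct tangent lines y − 0 = ±(x − 3) — this is a node (ordinary double point).
Classification: node.


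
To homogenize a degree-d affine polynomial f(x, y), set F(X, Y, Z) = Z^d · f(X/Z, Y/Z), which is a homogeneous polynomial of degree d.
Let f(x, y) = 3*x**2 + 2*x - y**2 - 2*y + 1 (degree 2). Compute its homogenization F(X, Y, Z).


F(X, Y, Z) = 3*X**2 + 2*X*Z - Y**2 - 2*Y*Z + Z**2

deg(f) = 2.
Substitute x = X/Z, y = Y/Z into f, then multiply by Z^2.
  monomial 3·x^2·y^0 ↦ 3·X^2·Y^0·Z^0.
  monomial 2·x^1·y^0 ↦ 2·X^1·Y^0·Z^1.
  monomial -1·x^0·y^2 ↦ -1·X^0·Y^2·Z^0.
  monomial -2·x^0·y^1 ↦ -2·X^0·Y^1·Z^1.
  monomial 1·x^0·y^0 ↦ 1·X^0·Y^0·Z^2.
Collecting: F(X, Y, Z) = 3*X**2 + 2*X*Z - Y**2 - 2*Y*Z + Z**2.


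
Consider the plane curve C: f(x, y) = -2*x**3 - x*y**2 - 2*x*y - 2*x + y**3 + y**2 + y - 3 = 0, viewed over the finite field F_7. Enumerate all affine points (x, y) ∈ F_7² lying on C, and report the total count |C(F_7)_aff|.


Affine F_7-points: {(0, 1), (1, 0), (1, 1), (1, 6), (2, 3), (3, 0), (5, 6), (6, 1)}; count = 8.

For each of the 49 pairs (x, y) ∈ F_7², evaluate f(x, y) mod 7. Record the zeros.
  x = 0: [0↦4, 1↦0, 2↦4, 3↦1, 4↦4, 5↦5, 6↦3]  zeros at y ∈ {1}
  x = 1: [0↦0, 1↦0, 2↦6, 3↦3, 4↦4, 5↦1, 6↦0]  zeros at y ∈ {0, 1, 6}
  x = 2: [0↦5, 1↦2, 2↦3, 3↦0, 4↦6, 5↦6, 6↦6]  zeros at y ∈ {3}
  x = 3: [0↦0, 1↦1, 2↦4, 3↦1, 4↦5, 5↦1, 6↦2]  zeros at y ∈ {0}
  x = 4: [0↦1, 1↦6, 2↦4, 3↦1, 4↦3, 5↦2, 6↦4]  zeros at y ∈ ∅
  x = 5: [0↦3, 1↦5, 2↦5, 3↦2, 4↦2, 5↦4, 6↦0]  zeros at y ∈ {6}
  x = 6: [0↦1, 1↦0, 2↦2, 3↦6, 4↦4, 5↦2, 6↦6]  zeros at y ∈ {1}
Collecting zeros: affine points = {(0, 1), (1, 0), (1, 1), (1, 6), (2, 3), (3, 0), (5, 6), (6, 1)}.
Total count |C(F_7)_aff| = 8.


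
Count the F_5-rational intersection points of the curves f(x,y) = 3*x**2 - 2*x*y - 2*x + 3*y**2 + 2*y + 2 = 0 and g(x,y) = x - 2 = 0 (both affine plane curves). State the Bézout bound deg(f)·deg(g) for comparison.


Common zeros: {(2, 0), (2, 4)}; count = 2; Bézout bound = 2.

deg(f) = 2, deg(g) = 1, so Bézout bound = 2.
Scan x ∈ F_5. For each x, list the y ∈ F_5 with f(x, y) ≡ 0 and those with g(x, y) ≡ 0 (mod 5); the common zeros in that column are the intersection.
  x = 0: f ≡ 0 at y ∈ {3}; g ≡ 0 at y ∈ ∅; common: ∅.
  x = 1: f ≡ 0 at y ∈ {2, 3}; g ≡ 0 at y ∈ ∅; common: ∅.
  x = 2: f ≡ 0 at y ∈ {0, 4}; g ≡ 0 at y ∈ {0, 1, 2, 3, 4}; common: {0, 4}.
  x = 3: f ≡ 0 at y ∈ {4}; g ≡ 0 at y ∈ ∅; common: ∅.
  x = 4: f ≡ 0 at y ∈ ∅; g ≡ 0 at y ∈ ∅; common: ∅.
Collecting: common zeros = {(2, 0), (2, 4)}, so the count is 2.
Comparison with the Bézout bound: 2 ≤ 2 = deg(f)·deg(g), as expected for curves with no common component (the bound is attained).


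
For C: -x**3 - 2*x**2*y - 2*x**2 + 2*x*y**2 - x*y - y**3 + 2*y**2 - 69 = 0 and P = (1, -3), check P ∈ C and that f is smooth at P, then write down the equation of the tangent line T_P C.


Tangent line at P: 26*x - 54*y - 188 = 0.

Step 1: f(1, -3) = 0, so P lies on C.
Step 2: partial derivatives
  f_x(x, y) = -3*x**2 - 4*x*y - 4*x + 2*y**2 - y, f_y(x, y) = -2*x**2 + 4*x*y - x - 3*y**2 + 4*y.
  f_x(P) = 26, f_y(P) = -54 (gradient nonzero, so P is smooth).
Step 3: tangent line at P: 26·(x − 1) + -54·(y − -3) = 0.
Expanding: 26*x - 54*y - 188 = 0.


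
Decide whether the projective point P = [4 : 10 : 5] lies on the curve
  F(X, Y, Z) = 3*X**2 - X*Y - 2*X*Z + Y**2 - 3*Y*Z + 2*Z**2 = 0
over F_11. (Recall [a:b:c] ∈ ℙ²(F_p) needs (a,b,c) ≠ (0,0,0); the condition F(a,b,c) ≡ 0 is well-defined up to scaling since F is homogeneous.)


F(4,10,5) ≡ 1 (mod 11); P is NOT on the curve.

Evaluate F(4, 10, 5) term-by-term (mod 11).
  3*X**2 ↦ 3·16·1·1 = 48
  -X*Y ↦ -1·4·10·1 = -40
  -2*X*Z ↦ -2·4·1·5 = -40
  Y**2 ↦ 1·1·100·1 = 100
  -3*Y*Z ↦ -3·1·10·5 = -150
  2*Z**2 ↦ 2·1·1·25 = 50
Sum: F(4, 10, 5) = (48) + (-40) + (-40) + (100) + (-150) + (50) = -32.
Reducing mod 11: -32 ≡ 1 (mod 11).
Since F(a, b, c) ≡ 1 ≠ 0 (mod 11), P does NOT lie on the curve.


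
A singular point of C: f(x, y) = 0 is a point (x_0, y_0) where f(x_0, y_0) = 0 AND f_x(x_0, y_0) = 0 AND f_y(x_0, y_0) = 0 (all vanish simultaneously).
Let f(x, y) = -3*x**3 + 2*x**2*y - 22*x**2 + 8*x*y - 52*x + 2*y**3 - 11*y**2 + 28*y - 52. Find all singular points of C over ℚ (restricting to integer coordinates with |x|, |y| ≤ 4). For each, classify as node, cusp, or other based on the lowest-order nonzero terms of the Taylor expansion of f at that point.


Singular points: {(-2, 2)}; classification: cusp.

Compute partial derivatives:
  f_x = -9*x**2 + 4*x*y - 44*x + 8*y - 52.
  f_y = 2*x**2 + 8*x + 6*y**2 - 22*y + 28.
Scan x_0 ∈ {−4, ..., 4}. For each x_0, f_y(x_0, y) is a polynomial in y; find its integer roots y ∈ {−4, ..., 4}, then test f_x and f at those candidates.
  x = -4: f_y(-4, y) = 6*y**2 - 22*y + 28; no integer root y with |y| ≤ 4.
  x = -3: f_y(-3, y) = 6*y**2 - 22*y + 22; no integer root y with |y| ≤ 4.
  x = -2: f_y(-2, y) = 6*y**2 - 22*y + 20; vanishes at y ∈ {2}. (-2, 2): f_x = 0, f = 0 — SINGULAR.
  x = -1: f_y(-1, y) = 6*y**2 - 22*y + 22; no integer root y with |y| ≤ 4.
  x = 0: f_y(0, y) = 6*y**2 - 22*y + 28; no integer root y with |y| ≤ 4.
  x = 1: f_y(1, y) = 6*y**2 - 22*y + 38; no integer root y with |y| ≤ 4.
  x = 2: f_y(2, y) = 6*y**2 - 22*y + 52; no integer root y with |y| ≤ 4.
  x = 3: f_y(3, y) = 6*y**2 - 22*y + 70; no integer root y with |y| ≤ 4.
  x = 4: f_y(4, y) = 6*y**2 - 22*y + 92; no integer root y with |y| ≤ 4.
Only singular point on the grid: (-2, 2).
Classify: substitute x = -2 + u, y = 2 + v and expand: f = -3*u**3 + 2*u**2*v + 2*v**3 + v**2.
No constant or linear terms (consistent with a singular point). Quadratic part: v**2. Cubic part: -3*u**3 + 2*u**2*v + 2*v**3.
The quadratic part v**2 is a perfect square, so there is a single (double) tangent line v = 0, i.e. y = 2. Restricting the cubic part to that line (v = 0) leaves -3*u**3 ≠ 0, so f is not divisible by v and the branch is v² ≈ 3*u**3 to lowest order — this is a cusp.
Classification: cusp.


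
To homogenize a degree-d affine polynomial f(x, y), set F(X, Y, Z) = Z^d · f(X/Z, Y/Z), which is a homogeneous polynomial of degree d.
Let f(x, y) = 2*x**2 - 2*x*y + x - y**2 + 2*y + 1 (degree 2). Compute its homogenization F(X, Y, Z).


F(X, Y, Z) = 2*X**2 - 2*X*Y + X*Z - Y**2 + 2*Y*Z + Z**2

deg(f) = 2.
Substitute x = X/Z, y = Y/Z into f, then multiply by Z^2.
  monomial 2·x^2·y^0 ↦ 2·X^2·Y^0·Z^0.
  monomial -2·x^1·y^1 ↦ -2·X^1·Y^1·Z^0.
  monomial 1·x^1·y^0 ↦ 1·X^1·Y^0·Z^1.
  monomial -1·x^0·y^2 ↦ -1·X^0·Y^2·Z^0.
  monomial 2·x^0·y^1 ↦ 2·X^0·Y^1·Z^1.
  monomial 1·x^0·y^0 ↦ 1·X^0·Y^0·Z^2.
Collecting: F(X, Y, Z) = 2*X**2 - 2*X*Y + X*Z - Y**2 + 2*Y*Z + Z**2.


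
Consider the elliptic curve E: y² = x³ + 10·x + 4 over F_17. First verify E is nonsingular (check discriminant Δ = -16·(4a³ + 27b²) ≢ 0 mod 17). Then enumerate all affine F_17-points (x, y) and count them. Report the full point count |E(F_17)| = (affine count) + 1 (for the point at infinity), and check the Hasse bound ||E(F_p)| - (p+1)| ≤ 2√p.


Affine points = {(0, 2), (0, 15), (1, 7), (1, 10), (2, 7), (2, 10), (5, 3), (5, 14), (6, 5), (6, 12), (7, 3), (7, 14), (8, 1), (8, 16), (10, 4), (10, 13), (11, 0), (12, 4), (12, 13), (13, 6), (13, 11), (14, 7), (14, 10)}; affine count = 23; |E(F_17)| = 24.

Discriminant check: Δ ∝ 4a³ + 27b² = 4·10³ + 27·4² = 4·1000 + 27·16 ≡ 12 (mod 17). Nonzero ⇒ E is nonsingular.
For each x ∈ F_17, compute rhs = x³ + 10·x + 4 mod 17, then count y ∈ F_17 with y² ≡ rhs.
  x = 0: rhs = 4, matching y values: 2, 15 (2 points).
  x = 1: rhs = 15, matching y values: 7, 10 (2 points).
  x = 2: rhs = 15, matching y values: 7, 10 (2 points).
  x = 3: rhs = 10, matching y values: none (0 points).
  x = 4: rhs = 6, matching y values: none (0 points).
  x = 5: rhs = 9, matching y values: 3, 14 (2 points).
  x = 6: rhs = 8, matching y values: 5, 12 (2 points).
  x = 7: rhs = 9, matching y values: 3, 14 (2 points).
  x = 8: rhs = 1, matching y values: 1, 16 (2 points).
  x = 9: rhs = 7, matching y values: none (0 points).
  x = 10: rhs = 16, matching y values: 4, 13 (2 points).
  x = 11: rhs = 0, matching y values: 0 (1 points).
  x = 12: rhs = 16, matching y values: 4, 13 (2 points).
  x = 13: rhs = 2, matching y values: 6, 11 (2 points).
  x = 14: rhs = 15, matching y values: 7, 10 (2 points).
  x = 15: rhs = 10, matching y values: none (0 points).
  x = 16: rhs = 10, matching y values: none (0 points).
Total affine count: 23.
Full point count |E(F_17)| = 23 + 1 = 24.
Hasse bound: |24 − (17+1)| = |6| = 6 ≤ 2√17 ≈ 8.2462 ✓.


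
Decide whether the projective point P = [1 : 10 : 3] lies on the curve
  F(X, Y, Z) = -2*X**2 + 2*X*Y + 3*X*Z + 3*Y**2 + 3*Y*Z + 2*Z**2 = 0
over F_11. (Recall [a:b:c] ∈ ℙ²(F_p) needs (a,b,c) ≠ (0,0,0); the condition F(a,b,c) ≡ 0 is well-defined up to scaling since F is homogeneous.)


F(1,10,3) ≡ 6 (mod 11); P is NOT on the curve.

Evaluate F(1, 10, 3) term-by-term (mod 11).
  -2*X**2 ↦ -2·1·1·1 = -2
  2*X*Y ↦ 2·1·10·1 = 20
  3*X*Z ↦ 3·1·1·3 = 9
  3*Y**2 ↦ 3·1·100·1 = 300
  3*Y*Z ↦ 3·1·10·3 = 90
  2*Z**2 ↦ 2·1·1·9 = 18
Sum: F(1, 10, 3) = (-2) + (20) + (9) + (300) + (90) + (18) = 435.
Reducing mod 11: 435 ≡ 6 (mod 11).
Since F(a, b, c) ≡ 6 ≠ 0 (mod 11), P does NOT lie on the curve.


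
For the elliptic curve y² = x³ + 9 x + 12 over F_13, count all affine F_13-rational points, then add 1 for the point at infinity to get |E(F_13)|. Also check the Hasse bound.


Affine points = {(0, 5), (0, 8), (1, 3), (1, 10), (2, 5), (2, 8), (3, 1), (3, 12), (5, 0), (6, 3), (6, 10), (9, 4), (9, 9), (10, 6), (10, 7), (11, 5), (11, 8)}; affine count = 17; |E(F_13)| = 18.

Discriminant check: Δ ∝ 4a³ + 27b² = 4·9³ + 27·12² = 4·729 + 27·144 ≡ 5 (mod 13). Nonzero ⇒ E is nonsingular.
For each x ∈ F_13, compute rhs = x³ + 9·x + 12 mod 13, then count y ∈ F_13 with y² ≡ rhs.
  x = 0: rhs = 12, matching y values: 5, 8 (2 points).
  x = 1: rhs = 9, matching y values: 3, 10 (2 points).
  x = 2: rhs = 12, matching y values: 5, 8 (2 points).
  x = 3: rhs = 1, matching y values: 1, 12 (2 points).
  x = 4: rhs = 8, matching y values: none (0 points).
  x = 5: rhs = 0, matching y values: 0 (1 points).
  x = 6: rhs = 9, matching y values: 3, 10 (2 points).
  x = 7: rhs = 2, matching y values: none (0 points).
  x = 8: rhs = 11, matching y values: none (0 points).
  x = 9: rhs = 3, matching y values: 4, 9 (2 points).
  x = 10: rhs = 10, matching y values: 6, 7 (2 points).
  x = 11: rhs = 12, matching y values: 5, 8 (2 points).
  x = 12: rhs = 2, matching y values: none (0 points).
Total affine count: 17.
Full point count |E(F_13)| = 17 + 1 = 18.
Hasse bound: |18 − (13+1)| = |4| = 4 ≤ 2√13 ≈ 7.2111 ✓.


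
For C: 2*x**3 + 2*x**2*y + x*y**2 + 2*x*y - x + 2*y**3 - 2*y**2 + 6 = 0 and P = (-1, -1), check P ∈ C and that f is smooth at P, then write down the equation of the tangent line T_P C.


Tangent line at P: 8*x + 12*y + 20 = 0.

Step 1: f(-1, -1) = 0, so P lies on C.
Step 2: partial derivatives
  f_x(x, y) = 6*x**2 + 4*x*y + y**2 + 2*y - 1, f_y(x, y) = 2*x**2 + 2*x*y + 2*x + 6*y**2 - 4*y.
  f_x(P) = 8, f_y(P) = 12 (gradient nonzero, so P is smooth).
Step 3: tangent line at P: 8·(x − -1) + 12·(y − -1) = 0.
Expanding: 8*x + 12*y + 20 = 0.


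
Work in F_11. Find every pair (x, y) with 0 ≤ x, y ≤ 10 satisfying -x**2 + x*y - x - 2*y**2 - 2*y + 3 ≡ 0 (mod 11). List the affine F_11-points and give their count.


Affine F_11-points: {(1, 6), (1, 10), (2, 2), (2, 9), (4, 6), (6, 4), (6, 9), (8, 4), (8, 10), (10, 2)}; count = 10.

For each of the 121 pairs (x, y) ∈ F_11², evaluate f(x, y) mod 11. Record the zeros.
  x = 0: [0↦3, 1↦10, 2↦2, 3↦1, 4↦7, 5↦9, 6↦7, 7↦1, 8↦2, 9↦10, 10↦3]  zeros at y ∈ ∅
  x = 1: [0↦1, 1↦9, 2↦2, 3↦2, 4↦9, 5↦1, 6↦0, 7↦6, 8↦8, 9↦6, 10↦0]  zeros at y ∈ {6, 10}
  x = 2: [0↦8, 1↦6, 2↦0, 3↦1, 4↦9, 5↦2, 6↦2, 7↦9, 8↦1, 9↦0, 10↦6]  zeros at y ∈ {2, 9}
  x = 3: [0↦2, 1↦1, 2↦7, 3↦9, 4↦7, 5↦1, 6↦2, 7↦10, 8↦3, 9↦3, 10↦10]  zeros at y ∈ ∅
  x = 4: [0↦5, 1↦5, 2↦1, 3↦4, 4↦3, 5↦9, 6↦0, 7↦9, 8↦3, 9↦4, 10↦1]  zeros at y ∈ {6}
  x = 5: [0↦6, 1↦7, 2↦4, 3↦8, 4↦8, 5↦4, 6↦7, 7↦6, 8↦1, 9↦3, 10↦1]  zeros at y ∈ ∅
  x = 6: [0↦5, 1↦7, 2↦5, 3↦10, 4↦0, 5↦8, 6↦1, 7↦1, 8↦8, 9↦0, 10↦10]  zeros at y ∈ {4, 9}
  x = 7: [0↦2, 1↦5, 2↦4, 3↦10, 4↦1, 5↦10, 6↦4, 7↦5, 8↦2, 9↦6, 10↦6]  zeros at y ∈ ∅
  x = 8: [0↦8, 1↦1, 2↦1, 3↦8, 4↦0, 5↦10, 6↦5, 7↦7, 8↦5, 9↦10, 10↦0]  zeros at y ∈ {4, 10}
  x = 9: [0↦1, 1↦6, 2↦7, 3↦4, 4↦8, 5↦8, 6↦4, 7↦7, 8↦6, 9↦1, 10↦3]  zeros at y ∈ ∅
  x = 10: [0↦3, 1↦9, 2↦0, 3↦9, 4↦3, 5↦4, 6↦1, 7↦5, 8↦5, 9↦1, 10↦4]  zeros at y ∈ {2}
Collecting zeros: affine points = {(1, 6), (1, 10), (2, 2), (2, 9), (4, 6), (6, 4), (6, 9), (8, 4), (8, 10), (10, 2)}.
Total count |C(F_11)_aff| = 10.


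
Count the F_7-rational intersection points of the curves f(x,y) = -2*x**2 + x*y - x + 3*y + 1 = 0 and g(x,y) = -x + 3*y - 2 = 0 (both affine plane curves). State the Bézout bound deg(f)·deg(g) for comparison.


Common zeros: {(2, 6), (4, 2)}; count = 2; Bézout bound = 2.

deg(f) = 2, deg(g) = 1, so Bézout bound = 2.
Scan x ∈ F_7. For each x, list the y ∈ F_7 with f(x, y) ≡ 0 and those with g(x, y) ≡ 0 (mod 7); the common zeros in that column are the intersection.
  x = 0: f ≡ 0 at y ∈ {2}; g ≡ 0 at y ∈ {3}; common: ∅.
  x = 1: f ≡ 0 at y ∈ {4}; g ≡ 0 at y ∈ {1}; common: ∅.
  x = 2: f ≡ 0 at y ∈ {6}; g ≡ 0 at y ∈ {6}; common: {6}.
  x = 3: f ≡ 0 at y ∈ {1}; g ≡ 0 at y ∈ {4}; common: ∅.
  x = 4: f ≡ 0 at y ∈ {0, 1, 2, 3, 4, 5, 6}; g ≡ 0 at y ∈ {2}; common: {2}.
  x = 5: f ≡ 0 at y ∈ {5}; g ≡ 0 at y ∈ {0}; common: ∅.
  x = 6: f ≡ 0 at y ∈ {0}; g ≡ 0 at y ∈ {5}; common: ∅.
Collecting: common zeros = {(2, 6), (4, 2)}, so the count is 2.
Comparison with the Bézout bound: 2 ≤ 2 = deg(f)·deg(g), as expected for curves with no common component (the bound is attained).


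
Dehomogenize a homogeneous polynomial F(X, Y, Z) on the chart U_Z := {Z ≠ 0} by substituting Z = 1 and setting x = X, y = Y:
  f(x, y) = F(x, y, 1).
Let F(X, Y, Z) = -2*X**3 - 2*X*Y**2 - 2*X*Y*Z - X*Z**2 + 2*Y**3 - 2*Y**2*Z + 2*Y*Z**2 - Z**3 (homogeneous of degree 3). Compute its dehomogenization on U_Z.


f(x, y) = -2*x**3 - 2*x*y**2 - 2*x*y - x + 2*y**3 - 2*y**2 + 2*y - 1

On U_Z we set Z = 1. Each monomial c·X^i·Y^j·Z^k in F becomes c·x^i·y^j·1^k = c·x^i·y^j.
Substituting Z = 1: F(X, Y, 1) = -2*x**3 - 2*x*y**2 - 2*x*y - x + 2*y**3 - 2*y**2 + 2*y - 1.
Note: deg(f) ≤ deg(F) = 3; strict inequality happens when F is divisible by Z (lost terms).


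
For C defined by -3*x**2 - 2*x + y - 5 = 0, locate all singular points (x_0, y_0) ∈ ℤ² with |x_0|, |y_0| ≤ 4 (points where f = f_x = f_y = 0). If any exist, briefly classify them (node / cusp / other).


No singular points in the scanned grid; C is smooth there.

Compute partial derivatives:
  f_x = -6*x - 2.
  f_y = 1.
f_y = 1 is a nonzero constant, so f_y never vanishes: no point (x, y) can satisfy f = f_x = f_y = 0. In particular no (x, y) ∈ {−4, ..., 4}² is singular; the curve is smooth.


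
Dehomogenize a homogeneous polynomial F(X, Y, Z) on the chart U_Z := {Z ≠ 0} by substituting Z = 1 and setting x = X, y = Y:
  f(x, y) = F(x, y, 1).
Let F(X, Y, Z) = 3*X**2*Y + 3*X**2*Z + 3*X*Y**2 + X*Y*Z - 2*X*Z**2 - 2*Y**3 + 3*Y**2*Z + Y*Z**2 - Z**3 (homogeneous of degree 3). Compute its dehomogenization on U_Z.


f(x, y) = 3*x**2*y + 3*x**2 + 3*x*y**2 + x*y - 2*x - 2*y**3 + 3*y**2 + y - 1

On U_Z we set Z = 1. Each monomial c·X^i·Y^j·Z^k in F becomes c·x^i·y^j·1^k = c·x^i·y^j.
Substituting Z = 1: F(X, Y, 1) = 3*x**2*y + 3*x**2 + 3*x*y**2 + x*y - 2*x - 2*y**3 + 3*y**2 + y - 1.
Note: deg(f) ≤ deg(F) = 3; strict inequality happens when F is divisible by Z (lost terms).


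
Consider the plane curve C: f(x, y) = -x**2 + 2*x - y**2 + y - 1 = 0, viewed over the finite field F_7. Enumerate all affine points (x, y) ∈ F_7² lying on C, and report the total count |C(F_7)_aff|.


Affine F_7-points: {(0, 3), (0, 5), (1, 0), (1, 1), (2, 3), (2, 5), (4, 4), (5, 4)}; count = 8.

For each of the 49 pairs (x, y) ∈ F_7², evaluate f(x, y) mod 7. Record the zeros.
  x = 0: [0↦6, 1↦6, 2↦4, 3↦0, 4↦1, 5↦0, 6↦4]  zeros at y ∈ {3, 5}
  x = 1: [0↦0, 1↦0, 2↦5, 3↦1, 4↦2, 5↦1, 6↦5]  zeros at y ∈ {0, 1}
  x = 2: [0↦6, 1↦6, 2↦4, 3↦0, 4↦1, 5↦0, 6↦4]  zeros at y ∈ {3, 5}
  x = 3: [0↦3, 1↦3, 2↦1, 3↦4, 4↦5, 5↦4, 6↦1]  zeros at y ∈ ∅
  x = 4: [0↦5, 1↦5, 2↦3, 3↦6, 4↦0, 5↦6, 6↦3]  zeros at y ∈ {4}
  x = 5: [0↦5, 1↦5, 2↦3, 3↦6, 4↦0, 5↦6, 6↦3]  zeros at y ∈ {4}
  x = 6: [0↦3, 1↦3, 2↦1, 3↦4, 4↦5, 5↦4, 6↦1]  zeros at y ∈ ∅
Collecting zeros: affine points = {(0, 3), (0, 5), (1, 0), (1, 1), (2, 3), (2, 5), (4, 4), (5, 4)}.
Total count |C(F_7)_aff| = 8.


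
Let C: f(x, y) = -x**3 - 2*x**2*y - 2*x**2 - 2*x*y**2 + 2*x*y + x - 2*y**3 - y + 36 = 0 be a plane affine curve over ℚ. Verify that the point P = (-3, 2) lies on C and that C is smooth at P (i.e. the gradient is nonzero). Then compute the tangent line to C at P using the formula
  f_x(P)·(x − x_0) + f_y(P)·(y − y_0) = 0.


Tangent line at P: 6*x - 25*y + 68 = 0.

Step 1: f(-3, 2) = 0, so P lies on C.
Step 2: partial derivatives
  f_x(x, y) = -3*x**2 - 4*x*y - 4*x - 2*y**2 + 2*y + 1, f_y(x, y) = -2*x**2 - 4*x*y + 2*x - 6*y**2 - 1.
  f_x(P) = 6, f_y(P) = -25 (gradient nonzero, so P is smooth).
Step 3: tangent line at P: 6·(x − -3) + -25·(y − 2) = 0.
Expanding: 6*x - 25*y + 68 = 0.


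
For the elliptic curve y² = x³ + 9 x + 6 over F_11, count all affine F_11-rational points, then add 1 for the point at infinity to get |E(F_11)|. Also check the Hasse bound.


Affine points = {(1, 4), (1, 7), (3, 4), (3, 7), (5, 0), (6, 1), (6, 10), (7, 4), (7, 7)}; affine count = 9; |E(F_11)| = 10.

Discriminant check: Δ ∝ 4a³ + 27b² = 4·9³ + 27·6² = 4·729 + 27·36 ≡ 5 (mod 11). Nonzero ⇒ E is nonsingular.
For each x ∈ F_11, compute rhs = x³ + 9·x + 6 mod 11, then count y ∈ F_11 with y² ≡ rhs.
  x = 0: rhs = 6, matching y values: none (0 points).
  x = 1: rhs = 5, matching y values: 4, 7 (2 points).
  x = 2: rhs = 10, matching y values: none (0 points).
  x = 3: rhs = 5, matching y values: 4, 7 (2 points).
  x = 4: rhs = 7, matching y values: none (0 points).
  x = 5: rhs = 0, matching y values: 0 (1 points).
  x = 6: rhs = 1, matching y values: 1, 10 (2 points).
  x = 7: rhs = 5, matching y values: 4, 7 (2 points).
  x = 8: rhs = 7, matching y values: none (0 points).
  x = 9: rhs = 2, matching y values: none (0 points).
  x = 10: rhs = 7, matching y values: none (0 points).
Total affine count: 9.
Full point count |E(F_11)| = 9 + 1 = 10.
Hasse bound: |10 − (11+1)| = |-2| = 2 ≤ 2√11 ≈ 6.6332 ✓.


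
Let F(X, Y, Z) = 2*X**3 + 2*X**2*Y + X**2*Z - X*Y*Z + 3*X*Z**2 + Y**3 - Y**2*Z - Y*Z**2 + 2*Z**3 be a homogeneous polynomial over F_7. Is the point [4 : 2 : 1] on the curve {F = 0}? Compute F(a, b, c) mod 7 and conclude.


F(4,2,1) ≡ 6 (mod 7); P is NOT on the curve.

Evaluate F(4, 2, 1) term-by-term (mod 7).
  2*X**3 ↦ 2·64·1·1 = 128
  2*X**2*Y ↦ 2·16·2·1 = 64
  X**2*Z ↦ 1·16·1·1 = 16
  -X*Y*Z ↦ -1·4·2·1 = -8
  3*X*Z**2 ↦ 3·4·1·1 = 12
  Y**3 ↦ 1·1·8·1 = 8
  -Y**2*Z ↦ -1·1·4·1 = -4
  -Y*Z**2 ↦ -1·1·2·1 = -2
  2*Z**3 ↦ 2·1·1·1 = 2
Sum: F(4, 2, 1) = (128) + (64) + (16) + (-8) + (12) + (8) + (-4) + (-2) + (2) = 216.
Reducing mod 7: 216 ≡ 6 (mod 7).
Since F(a, b, c) ≡ 6 ≠ 0 (mod 7), P does NOT lie on the curve.


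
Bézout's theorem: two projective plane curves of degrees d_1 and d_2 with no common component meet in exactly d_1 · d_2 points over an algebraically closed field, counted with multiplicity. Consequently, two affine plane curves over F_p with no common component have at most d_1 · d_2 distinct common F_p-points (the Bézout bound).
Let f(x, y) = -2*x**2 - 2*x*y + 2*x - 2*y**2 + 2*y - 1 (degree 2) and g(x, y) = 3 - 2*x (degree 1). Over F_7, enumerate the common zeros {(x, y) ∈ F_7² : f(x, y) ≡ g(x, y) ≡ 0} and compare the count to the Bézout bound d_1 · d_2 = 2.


Common zeros: {(5, 4), (5, 6)}; count = 2; Bézout bound = 2.

deg(f) = 2, deg(g) = 1, so Bézout bound = 2.
Scan x ∈ F_7. For each x, list the y ∈ F_7 with f(x, y) ≡ 0 and those with g(x, y) ≡ 0 (mod 7); the common zeros in that column are the intersection.
  x = 0: f ≡ 0 at y ∈ ∅; g ≡ 0 at y ∈ ∅; common: ∅.
  x = 1: f ≡ 0 at y ∈ ∅; g ≡ 0 at y ∈ ∅; common: ∅.
  x = 2: f ≡ 0 at y ∈ ∅; g ≡ 0 at y ∈ ∅; common: ∅.
  x = 3: f ≡ 0 at y ∈ ∅; g ≡ 0 at y ∈ ∅; common: ∅.
  x = 4: f ≡ 0 at y ∈ {5, 6}; g ≡ 0 at y ∈ ∅; common: ∅.
  x = 5: f ≡ 0 at y ∈ {4, 6}; g ≡ 0 at y ∈ {0, 1, 2, 3, 4, 5, 6}; common: {4, 6}.
  x = 6: f ≡ 0 at y ∈ {4, 5}; g ≡ 0 at y ∈ ∅; common: ∅.
Collecting: common zeros = {(5, 4), (5, 6)}, so the count is 2.
Comparison with the Bézout bound: 2 ≤ 2 = deg(f)·deg(g), as expected for curves with no common component (the bound is attained).


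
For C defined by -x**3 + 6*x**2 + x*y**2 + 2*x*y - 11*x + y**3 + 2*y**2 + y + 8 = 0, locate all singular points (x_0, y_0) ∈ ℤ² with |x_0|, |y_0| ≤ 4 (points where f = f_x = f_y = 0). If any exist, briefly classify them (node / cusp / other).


Singular points: {(2, -1)}; classification: cusp.

Compute partial derivatives:
  f_x = -3*x**2 + 12*x + y**2 + 2*y - 11.
  f_y = 2*x*y + 2*x + 3*y**2 + 4*y + 1.
Scan x_0 ∈ {−4, ..., 4}. For each x_0, f_y(x_0, y) is a polynomial in y; find its integer roots y ∈ {−4, ..., 4}, then test f_x and f at those candidates.
  x = -4: f_y(-4, y) = 3*y**2 - 4*y - 7; vanishes at y ∈ {-1}. (-4, -1): f_x = -108 ≠ 0.
  x = -3: f_y(-3, y) = 3*y**2 - 2*y - 5; vanishes at y ∈ {-1}. (-3, -1): f_x = -75 ≠ 0.
  x = -2: f_y(-2, y) = 3*y**2 - 3; vanishes at y ∈ {-1, 1}. (-2, -1): f_x = -48 ≠ 0; (-2, 1): f_x = -44 ≠ 0.
  x = -1: f_y(-1, y) = 3*y**2 + 2*y - 1; vanishes at y ∈ {-1}. (-1, -1): f_x = -27 ≠ 0.
  x = 0: f_y(0, y) = 3*y**2 + 4*y + 1; vanishes at y ∈ {-1}. (0, -1): f_x = -12 ≠ 0.
  x = 1: f_y(1, y) = 3*y**2 + 6*y + 3; vanishes at y ∈ {-1}. (1, -1): f_x = -3 ≠ 0.
  x = 2: f_y(2, y) = 3*y**2 + 8*y + 5; vanishes at y ∈ {-1}. (2, -1): f_x = 0, f = 0 — SINGULAR.
  x = 3: f_y(3, y) = 3*y**2 + 10*y + 7; vanishes at y ∈ {-1}. (3, -1): f_x = -3 ≠ 0.
  x = 4: f_y(4, y) = 3*y**2 + 12*y + 9; vanishes at y ∈ {-3, -1}. (4, -3): f_x = -8 ≠ 0; (4, -1): f_x = -12 ≠ 0.
Only singular point on the grid: (2, -1).
Classify: substitute x = 2 + u, y = -1 + v and expand: f = -u**3 + u*v**2 + v**3 + v**2.
No constant or linear terms (consistent with a singular point). Quadratic part: v**2. Cubic part: -u**3 + u*v**2 + v**3.
The quadratic part v**2 is a perfect square, so there is a single (double) tangent line v = 0, i.e. y = -1. Restricting the cubic part to that line (v = 0) leaves -u**3 ≠ 0, so f is not divisible by v and the branch is v² ≈ u**3 to lowest order — this is a cusp.
Classification: cusp.


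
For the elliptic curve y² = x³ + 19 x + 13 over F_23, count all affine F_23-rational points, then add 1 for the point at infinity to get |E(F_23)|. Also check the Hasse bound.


Affine points = {(0, 6), (0, 17), (2, 6), (2, 17), (5, 7), (5, 16), (7, 11), (7, 12), (9, 4), (9, 19), (11, 9), (11, 14), (15, 4), (15, 19), (18, 0), (21, 6), (21, 17), (22, 4), (22, 19)}; affine count = 19; |E(F_23)| = 20.

Discriminant check: Δ ∝ 4a³ + 27b² = 4·19³ + 27·13² = 4·6859 + 27·169 ≡ 6 (mod 23). Nonzero ⇒ E is nonsingular.
For each x ∈ F_23, compute rhs = x³ + 19·x + 13 mod 23, then count y ∈ F_23 with y² ≡ rhs.
  x = 0: rhs = 13, matching y values: 6, 17 (2 points).
  x = 1: rhs = 10, matching y values: none (0 points).
  x = 2: rhs = 13, matching y values: 6, 17 (2 points).
  x = 3: rhs = 5, matching y values: none (0 points).
  x = 4: rhs = 15, matching y values: none (0 points).
  x = 5: rhs = 3, matching y values: 7, 16 (2 points).
  x = 6: rhs = 21, matching y values: none (0 points).
  x = 7: rhs = 6, matching y values: 11, 12 (2 points).
  x = 8: rhs = 10, matching y values: none (0 points).
  x = 9: rhs = 16, matching y values: 4, 19 (2 points).
  x = 10: rhs = 7, matching y values: none (0 points).
  x = 11: rhs = 12, matching y values: 9, 14 (2 points).
  x = 12: rhs = 14, matching y values: none (0 points).
  x = 13: rhs = 19, matching y values: none (0 points).
  x = 14: rhs = 10, matching y values: none (0 points).
  x = 15: rhs = 16, matching y values: 4, 19 (2 points).
  x = 16: rhs = 20, matching y values: none (0 points).
  x = 17: rhs = 5, matching y values: none (0 points).
  x = 18: rhs = 0, matching y values: 0 (1 points).
  x = 19: rhs = 11, matching y values: none (0 points).
  x = 20: rhs = 21, matching y values: none (0 points).
  x = 21: rhs = 13, matching y values: 6, 17 (2 points).
  x = 22: rhs = 16, matching y values: 4, 19 (2 points).
Total affine count: 19.
Full point count |E(F_23)| = 19 + 1 = 20.
Hasse bound: |20 − (23+1)| = |-4| = 4 ≤ 2√23 ≈ 9.5917 ✓.
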